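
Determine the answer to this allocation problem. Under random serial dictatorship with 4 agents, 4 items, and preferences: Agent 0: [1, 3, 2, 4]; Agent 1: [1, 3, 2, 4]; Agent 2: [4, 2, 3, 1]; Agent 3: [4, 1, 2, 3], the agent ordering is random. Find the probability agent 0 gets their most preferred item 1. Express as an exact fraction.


Step 1: Agent 0 wants item 1
Step 2: There are 24 possible orderings of agents
Step 3: In 11 orderings, agent 0 gets item 1
Step 4: Probability = 11/24

11/24


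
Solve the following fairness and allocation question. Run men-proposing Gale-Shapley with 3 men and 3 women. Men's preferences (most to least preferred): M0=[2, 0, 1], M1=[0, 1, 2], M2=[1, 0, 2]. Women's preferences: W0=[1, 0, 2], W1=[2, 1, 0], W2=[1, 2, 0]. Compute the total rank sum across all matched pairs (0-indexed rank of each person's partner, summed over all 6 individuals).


Step 1: Run Gale-Shapley (men propose, women hold best offer):
  M0 proposes to W2; she accepts
  M1 proposes to W0; she accepts
  M2 proposes to W1; she accepts
Step 2: Final matching: W0-M1, W1-M2, W2-M0
Step 3: 0-indexed ranks (man's rank of his match, then woman's): 0 + 0 + 0 + 0 + 0 + 2
Step 4: Total rank sum = 2

2


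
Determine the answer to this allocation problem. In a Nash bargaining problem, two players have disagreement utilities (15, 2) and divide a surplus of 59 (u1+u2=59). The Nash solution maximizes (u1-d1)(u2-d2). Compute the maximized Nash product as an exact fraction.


Step 1: The Nash solution splits surplus symmetrically above the disagreement point
Step 2: u1 = (total + d1 - d2)/2 = (59 + 15 - 2)/2 = 36
Step 3: u2 = (total - d1 + d2)/2 = (59 - 15 + 2)/2 = 23
Step 4: Nash product = (36 - 15) * (23 - 2)
Step 5: = 21 * 21 = 441

441


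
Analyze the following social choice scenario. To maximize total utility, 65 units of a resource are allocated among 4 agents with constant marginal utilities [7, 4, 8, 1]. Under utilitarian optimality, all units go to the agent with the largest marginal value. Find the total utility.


Step 1: The marginal utilities are [7, 4, 8, 1]
Step 2: The highest marginal utility is 8
Step 3: All 65 units go to that agent
Step 4: Total utility = 8 * 65 = 520

520


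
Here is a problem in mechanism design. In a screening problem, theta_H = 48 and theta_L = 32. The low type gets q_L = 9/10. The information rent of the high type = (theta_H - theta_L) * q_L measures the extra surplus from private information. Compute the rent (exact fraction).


Step 1: theta_H - theta_L = 48 - 32 = 16
Step 2: Information rent = (theta_H - theta_L) * q_L
Step 3: = 16 * 9/10
Step 4: = 72/5

72/5


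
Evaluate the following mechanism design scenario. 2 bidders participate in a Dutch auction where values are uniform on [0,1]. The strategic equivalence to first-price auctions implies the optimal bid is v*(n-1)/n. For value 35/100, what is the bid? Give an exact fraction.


Step 1: Dutch auctions are strategically equivalent to first-price auctions
Step 2: The equilibrium bid is b(v) = v*(n-1)/n
Step 3: b = 7/20 * 1/2
Step 4: b = 7/40

7/40


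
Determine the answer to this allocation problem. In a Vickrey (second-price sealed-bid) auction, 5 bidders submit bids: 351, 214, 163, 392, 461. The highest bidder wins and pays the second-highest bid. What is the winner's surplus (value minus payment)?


Step 1: Sort bids in descending order: 461, 392, 351, 214, 163
Step 2: The winning bid is the highest: 461
Step 3: The payment equals the second-highest bid: 392
Step 4: Surplus = winner's bid - payment = 461 - 392 = 69

69


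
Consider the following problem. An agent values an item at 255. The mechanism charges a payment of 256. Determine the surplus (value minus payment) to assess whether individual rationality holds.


Step 1: Surplus = value - payment = 255 - 256 = -1
Step 2: IR is violated (surplus < 0)

-1


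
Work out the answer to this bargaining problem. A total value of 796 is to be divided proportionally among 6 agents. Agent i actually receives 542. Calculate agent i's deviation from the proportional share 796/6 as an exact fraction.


Step 1: Proportional share = 796/6 = 398/3
Step 2: Agent's actual allocation = 542
Step 3: Excess = 542 - 398/3 = 1228/3

1228/3


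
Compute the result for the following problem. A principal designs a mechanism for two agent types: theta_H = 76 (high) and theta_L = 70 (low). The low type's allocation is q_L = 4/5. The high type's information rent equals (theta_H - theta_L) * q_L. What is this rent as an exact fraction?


Step 1: theta_H - theta_L = 76 - 70 = 6
Step 2: Information rent = (theta_H - theta_L) * q_L
Step 3: = 6 * 4/5
Step 4: = 24/5

24/5


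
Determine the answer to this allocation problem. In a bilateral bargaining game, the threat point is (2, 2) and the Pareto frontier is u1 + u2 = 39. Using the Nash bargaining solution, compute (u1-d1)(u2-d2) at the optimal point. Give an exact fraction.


Step 1: The Nash solution splits surplus symmetrically above the disagreement point
Step 2: u1 = (total + d1 - d2)/2 = (39 + 2 - 2)/2 = 39/2
Step 3: u2 = (total - d1 + d2)/2 = (39 - 2 + 2)/2 = 39/2
Step 4: Nash product = (39/2 - 2) * (39/2 - 2)
Step 5: = 35/2 * 35/2 = 1225/4

1225/4


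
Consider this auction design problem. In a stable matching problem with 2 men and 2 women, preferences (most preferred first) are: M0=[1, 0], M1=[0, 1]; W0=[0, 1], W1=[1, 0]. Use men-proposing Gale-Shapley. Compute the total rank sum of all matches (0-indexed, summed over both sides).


Step 1: Run Gale-Shapley (men propose, women hold best offer):
  M0 proposes to W1; she accepts
  M1 proposes to W0; she accepts
Step 2: Final matching: W0-M1, W1-M0
Step 3: 0-indexed ranks (man's rank of his match, then woman's): 0 + 1 + 0 + 1
Step 4: Total rank sum = 2

2


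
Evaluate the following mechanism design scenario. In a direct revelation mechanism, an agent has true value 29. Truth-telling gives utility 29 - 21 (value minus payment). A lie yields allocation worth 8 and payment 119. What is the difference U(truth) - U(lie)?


Step 1: U(truth) = value - payment = 29 - 21 = 8
Step 2: U(lie) = allocation - payment = 8 - 119 = -111
Step 3: IC gap = 8 - (-111) = 119

119


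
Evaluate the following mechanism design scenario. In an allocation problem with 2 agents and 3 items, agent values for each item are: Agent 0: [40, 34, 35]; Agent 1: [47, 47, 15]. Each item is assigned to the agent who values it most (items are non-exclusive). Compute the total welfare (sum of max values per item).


Step 1: For each item, find the maximum value among all agents.
Step 2: Item 0 -> Agent 1 (value 47)
Step 3: Item 1 -> Agent 1 (value 47)
Step 4: Item 2 -> Agent 0 (value 35)
Step 5: Total welfare = 47 + 47 + 35 = 129

129


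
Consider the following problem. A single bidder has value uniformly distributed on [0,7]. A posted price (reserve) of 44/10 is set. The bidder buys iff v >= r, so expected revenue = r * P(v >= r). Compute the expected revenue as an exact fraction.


Step 1: Posted price r = 22/5, value support [0,7]
Step 2: P(v >= r) = (7 - 22/5)/7 = 13/35
Step 3: Expected revenue = r * P(v >= r) = 22/5 * 13/35
Step 4: Revenue = 286/175

286/175


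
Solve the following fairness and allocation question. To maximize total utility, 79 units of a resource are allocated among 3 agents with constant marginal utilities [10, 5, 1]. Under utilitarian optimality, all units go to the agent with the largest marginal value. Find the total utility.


Step 1: The marginal utilities are [10, 5, 1]
Step 2: The highest marginal utility is 10
Step 3: All 79 units go to that agent
Step 4: Total utility = 10 * 79 = 790

790


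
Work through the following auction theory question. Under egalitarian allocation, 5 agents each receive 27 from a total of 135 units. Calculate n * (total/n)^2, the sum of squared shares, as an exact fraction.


Step 1: Each agent's share = 135/5 = 27
Step 2: Square of each share = (27)^2 = 729
Step 3: Sum of squares = 5 * 729 = 3645

3645


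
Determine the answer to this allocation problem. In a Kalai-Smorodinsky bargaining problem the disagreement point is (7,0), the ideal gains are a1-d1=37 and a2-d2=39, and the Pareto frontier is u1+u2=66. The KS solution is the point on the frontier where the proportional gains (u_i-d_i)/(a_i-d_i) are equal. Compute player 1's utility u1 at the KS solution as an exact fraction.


Step 1: At the KS point, (u1-d1)/r1 = (u2-d2)/r2 = t and u1+u2 = 66
Step 2: u1 = d1 + r1*t and u2 = d2 + r2*t, so (d1 + r1*t) + (d2 + r2*t) = 66
Step 3: t = (66 - 7 - 0)/(37 + 39) = 59/76
Step 4: u1 = d1 + r1*t = 7 + 37 * 59/76 = 2715/76
Step 5: (Check: u2 = d2 + r2*t = 2301/76; u1+u2 = 2715/76 + 2301/76 = 66, on the frontier.)

2715/76


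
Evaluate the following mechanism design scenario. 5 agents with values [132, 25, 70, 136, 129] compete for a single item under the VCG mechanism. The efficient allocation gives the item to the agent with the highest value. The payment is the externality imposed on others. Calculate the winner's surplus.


Step 1: The winner is the agent with the highest value: agent 3 with value 136
Step 2: Values of other agents: [132, 25, 70, 129]
Step 3: VCG payment = max of others' values = 132
Step 4: Surplus = 136 - 132 = 4

4


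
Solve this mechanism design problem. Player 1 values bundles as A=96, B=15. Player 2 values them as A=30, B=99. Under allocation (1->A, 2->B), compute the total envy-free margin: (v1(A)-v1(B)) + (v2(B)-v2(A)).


Step 1: Player 1's margin = v1(A) - v1(B) = 96 - 15 = 81
Step 2: Player 2's margin = v2(B) - v2(A) = 99 - 30 = 69
Step 3: Total margin = 81 + 69 = 150

150


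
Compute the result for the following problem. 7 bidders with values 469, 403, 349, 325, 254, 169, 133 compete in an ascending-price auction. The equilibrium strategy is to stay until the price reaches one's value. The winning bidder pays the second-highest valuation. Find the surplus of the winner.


Step 1: Identify the highest value: 469
Step 2: Identify the second-highest value: 403
Step 3: The final price = second-highest value = 403
Step 4: Surplus = 469 - 403 = 66

66


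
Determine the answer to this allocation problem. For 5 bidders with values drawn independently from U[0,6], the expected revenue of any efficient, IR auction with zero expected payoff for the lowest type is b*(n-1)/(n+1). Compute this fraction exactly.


Step 1: By Revenue Equivalence, expected revenue = b*(n-1)/(n+1)
Step 2: Substituting n = 5, b = 6
Step 3: Revenue = 6*(5-1)/(5+1) = 6*4/6
Step 4: Revenue = 24/6 = 4

4


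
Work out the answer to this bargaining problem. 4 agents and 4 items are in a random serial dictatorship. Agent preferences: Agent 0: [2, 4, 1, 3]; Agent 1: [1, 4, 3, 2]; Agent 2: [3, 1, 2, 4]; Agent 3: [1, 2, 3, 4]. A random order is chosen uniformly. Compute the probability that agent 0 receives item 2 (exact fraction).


Step 1: Agent 0 wants item 2
Step 2: There are 24 possible orderings of agents
Step 3: In 20 orderings, agent 0 gets item 2
Step 4: Probability = 20/24 = 5/6

5/6


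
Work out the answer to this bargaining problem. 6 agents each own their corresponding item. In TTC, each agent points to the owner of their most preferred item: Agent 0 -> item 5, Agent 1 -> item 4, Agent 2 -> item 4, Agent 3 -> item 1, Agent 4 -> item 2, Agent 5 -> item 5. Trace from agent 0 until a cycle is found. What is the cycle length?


Step 1: Trace the pointer graph from agent 0: 0 -> 5 -> 5
Step 2: A cycle is detected when we revisit agent 5
Step 3: The cycle is: 5 -> 5
Step 4: Cycle length = 1

1


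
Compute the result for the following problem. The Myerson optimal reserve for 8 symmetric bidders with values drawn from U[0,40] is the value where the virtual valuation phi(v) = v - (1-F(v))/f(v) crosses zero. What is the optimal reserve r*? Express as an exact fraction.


Step 1: For U[0,40], F(v) = v/40 and f(v) = 1/40
Step 2: phi(v) = v - (1 - v/40)/(1/40) = v - (40 - v) = 2v - 40
Step 3: Set phi(r*) = 0: 2r* - 40 = 0
Step 4: r* = 40/2 = 20 (the number of bidders n = 8 does not enter)

20


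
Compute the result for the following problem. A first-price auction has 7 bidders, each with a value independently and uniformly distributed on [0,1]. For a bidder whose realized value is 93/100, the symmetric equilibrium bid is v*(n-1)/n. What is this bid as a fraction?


Step 1: The symmetric BNE bidding function is b(v) = v * (n-1) / n
Step 2: Substitute v = 93/100 and n = 7
Step 3: b = 93/100 * 6/7
Step 4: b = 279/350

279/350


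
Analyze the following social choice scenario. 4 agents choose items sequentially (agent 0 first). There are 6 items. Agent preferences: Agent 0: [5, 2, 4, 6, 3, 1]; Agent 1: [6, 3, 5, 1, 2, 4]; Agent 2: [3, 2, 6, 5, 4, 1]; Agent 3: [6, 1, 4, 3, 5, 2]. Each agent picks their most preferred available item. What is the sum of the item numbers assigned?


Step 1: Agent 0 picks item 5
Step 2: Agent 1 picks item 6
Step 3: Agent 2 picks item 3
Step 4: Agent 3 picks item 1
Step 5: Sum = 5 + 6 + 3 + 1 = 15

15


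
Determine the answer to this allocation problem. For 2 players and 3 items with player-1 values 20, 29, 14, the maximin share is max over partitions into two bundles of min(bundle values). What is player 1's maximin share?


Step 1: Item values = 20, 29, 14
Step 2: Enumerate all 2-bundle partitions and take the smaller bundle:
  Partition 1: {20} vs {29,14} -> bundles 20, 43; min = 20
  Partition 2: {29} vs {20,14} -> bundles 29, 34; min = 29
  Partition 3: {14} vs {20,29} -> bundles 14, 49; min = 14
Step 3: MMS = max(20, 29, 14) = 29

29


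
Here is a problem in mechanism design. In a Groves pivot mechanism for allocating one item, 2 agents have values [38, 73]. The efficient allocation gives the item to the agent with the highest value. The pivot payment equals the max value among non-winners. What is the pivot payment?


Step 1: The efficient winner is agent 1 with value 73
Step 2: Other agents' values: [38]
Step 3: Pivot payment = max(others) = 38
Step 4: The winner pays 38

38


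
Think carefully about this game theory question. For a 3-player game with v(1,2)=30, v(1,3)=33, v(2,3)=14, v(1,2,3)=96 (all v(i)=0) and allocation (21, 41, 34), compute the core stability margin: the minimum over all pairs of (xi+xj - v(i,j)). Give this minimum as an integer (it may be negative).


Step 1: Slack for coalition (1,2): x1+x2 - v12 = 62 - 30 = 32
Step 2: Slack for coalition (1,3): x1+x3 - v13 = 55 - 33 = 22
Step 3: Slack for coalition (2,3): x2+x3 - v23 = 75 - 14 = 61
Step 4: Minimum slack = min(32, 22, 61) = 22, attained by (1,3); no pair can gain by deviating, so the allocation is in the core

22


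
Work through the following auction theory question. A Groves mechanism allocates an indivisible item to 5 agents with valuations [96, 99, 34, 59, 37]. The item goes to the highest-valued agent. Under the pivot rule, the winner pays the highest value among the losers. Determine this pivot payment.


Step 1: The efficient winner is agent 1 with value 99
Step 2: Other agents' values: [96, 34, 59, 37]
Step 3: Pivot payment = max(others) = 96
Step 4: The winner pays 96

96


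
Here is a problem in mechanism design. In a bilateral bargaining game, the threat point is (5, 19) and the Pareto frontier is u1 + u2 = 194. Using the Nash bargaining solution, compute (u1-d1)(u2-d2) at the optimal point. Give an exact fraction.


Step 1: The Nash solution splits surplus symmetrically above the disagreement point
Step 2: u1 = (total + d1 - d2)/2 = (194 + 5 - 19)/2 = 90
Step 3: u2 = (total - d1 + d2)/2 = (194 - 5 + 19)/2 = 104
Step 4: Nash product = (90 - 5) * (104 - 19)
Step 5: = 85 * 85 = 7225

7225


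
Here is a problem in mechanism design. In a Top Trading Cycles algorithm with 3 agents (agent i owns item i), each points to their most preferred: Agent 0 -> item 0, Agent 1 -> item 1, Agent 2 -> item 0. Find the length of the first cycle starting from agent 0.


Step 1: Trace the pointer graph from agent 0: 0 -> 0
Step 2: A cycle is detected when we revisit agent 0
Step 3: The cycle is: 0 -> 0
Step 4: Cycle length = 1

1


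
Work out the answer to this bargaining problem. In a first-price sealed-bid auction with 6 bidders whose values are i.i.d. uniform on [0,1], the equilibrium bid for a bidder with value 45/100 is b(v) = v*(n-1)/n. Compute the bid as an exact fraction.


Step 1: The symmetric BNE bidding function is b(v) = v * (n-1) / n
Step 2: Substitute v = 9/20 and n = 6
Step 3: b = 9/20 * 5/6
Step 4: b = 3/8

3/8


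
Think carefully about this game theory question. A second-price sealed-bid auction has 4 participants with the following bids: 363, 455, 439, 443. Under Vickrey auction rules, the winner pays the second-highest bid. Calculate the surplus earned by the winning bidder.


Step 1: Sort bids in descending order: 455, 443, 439, 363
Step 2: The winning bid is the highest: 455
Step 3: The payment equals the second-highest bid: 443
Step 4: Surplus = winner's bid - payment = 455 - 443 = 12

12


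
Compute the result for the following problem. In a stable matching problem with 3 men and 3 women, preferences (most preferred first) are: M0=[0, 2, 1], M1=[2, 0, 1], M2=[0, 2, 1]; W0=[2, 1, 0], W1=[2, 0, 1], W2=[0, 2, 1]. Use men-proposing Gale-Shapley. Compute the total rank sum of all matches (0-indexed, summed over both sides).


Step 1: Run Gale-Shapley (men propose, women hold best offer):
  M0 proposes to W0; she accepts
  M1 proposes to W2; she accepts
  M2 proposes to W0; she switches from M0
  M0 proposes to W2; she switches from M1
  M1 proposes to W0; rejected
  M1 proposes to W1; she accepts
Step 2: Final matching: W0-M2, W1-M1, W2-M0
Step 3: 0-indexed ranks (man's rank of his match, then woman's): 0 + 0 + 2 + 2 + 1 + 0
Step 4: Total rank sum = 5

5


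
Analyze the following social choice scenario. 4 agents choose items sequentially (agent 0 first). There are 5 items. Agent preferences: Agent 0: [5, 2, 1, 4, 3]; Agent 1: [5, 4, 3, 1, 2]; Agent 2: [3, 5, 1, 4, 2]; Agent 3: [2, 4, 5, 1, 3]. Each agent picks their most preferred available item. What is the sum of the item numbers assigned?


Step 1: Agent 0 picks item 5
Step 2: Agent 1 picks item 4
Step 3: Agent 2 picks item 3
Step 4: Agent 3 picks item 2
Step 5: Sum = 5 + 4 + 3 + 2 = 14

14


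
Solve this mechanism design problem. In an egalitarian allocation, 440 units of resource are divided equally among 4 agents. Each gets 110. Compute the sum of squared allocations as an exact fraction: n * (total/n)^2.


Step 1: Each agent's share = 440/4 = 110
Step 2: Square of each share = (110)^2 = 12100
Step 3: Sum of squares = 4 * 12100 = 48400

48400


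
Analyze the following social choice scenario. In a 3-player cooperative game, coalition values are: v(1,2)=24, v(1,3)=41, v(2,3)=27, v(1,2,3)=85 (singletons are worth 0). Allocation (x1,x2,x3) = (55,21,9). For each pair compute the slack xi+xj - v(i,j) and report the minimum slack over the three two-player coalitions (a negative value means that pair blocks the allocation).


Step 1: Slack for coalition (1,2): x1+x2 - v12 = 76 - 24 = 52
Step 2: Slack for coalition (1,3): x1+x3 - v13 = 64 - 41 = 23
Step 3: Slack for coalition (2,3): x2+x3 - v23 = 30 - 27 = 3
Step 4: Minimum slack = min(52, 23, 3) = 3, attained by (2,3); no pair can gain by deviating, so the allocation is in the core

3


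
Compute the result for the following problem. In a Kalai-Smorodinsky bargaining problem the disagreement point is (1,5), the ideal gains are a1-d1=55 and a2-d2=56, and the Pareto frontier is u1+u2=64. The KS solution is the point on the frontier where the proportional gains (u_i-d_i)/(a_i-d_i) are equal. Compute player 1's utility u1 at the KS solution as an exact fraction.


Step 1: At the KS point, (u1-d1)/r1 = (u2-d2)/r2 = t and u1+u2 = 64
Step 2: u1 = d1 + r1*t and u2 = d2 + r2*t, so (d1 + r1*t) + (d2 + r2*t) = 64
Step 3: t = (64 - 1 - 5)/(55 + 56) = 58/111
Step 4: u1 = d1 + r1*t = 1 + 55 * 58/111 = 3301/111
Step 5: (Check: u2 = d2 + r2*t = 3803/111; u1+u2 = 3301/111 + 3803/111 = 64, on the frontier.)

3301/111


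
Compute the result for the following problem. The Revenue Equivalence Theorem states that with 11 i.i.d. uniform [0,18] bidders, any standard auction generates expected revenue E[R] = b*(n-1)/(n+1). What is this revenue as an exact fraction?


Step 1: By Revenue Equivalence, expected revenue = b*(n-1)/(n+1)
Step 2: Substituting n = 11, b = 18
Step 3: Revenue = 18*(11-1)/(11+1) = 18*10/12
Step 4: Revenue = 180/12 = 15

15


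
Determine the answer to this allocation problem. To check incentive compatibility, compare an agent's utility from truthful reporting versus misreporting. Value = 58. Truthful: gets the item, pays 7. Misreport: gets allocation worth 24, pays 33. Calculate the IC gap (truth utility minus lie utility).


Step 1: U(truth) = value - payment = 58 - 7 = 51
Step 2: U(lie) = allocation - payment = 24 - 33 = -9
Step 3: IC gap = 51 - (-9) = 60

60


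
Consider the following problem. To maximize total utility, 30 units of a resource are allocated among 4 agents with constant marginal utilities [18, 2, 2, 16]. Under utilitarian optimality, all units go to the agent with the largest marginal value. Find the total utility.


Step 1: The marginal utilities are [18, 2, 2, 16]
Step 2: The highest marginal utility is 18
Step 3: All 30 units go to that agent
Step 4: Total utility = 18 * 30 = 540

540


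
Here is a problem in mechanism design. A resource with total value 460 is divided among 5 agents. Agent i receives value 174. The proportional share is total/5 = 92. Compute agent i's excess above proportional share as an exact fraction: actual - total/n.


Step 1: Proportional share = 460/5 = 92
Step 2: Agent's actual allocation = 174
Step 3: Excess = 174 - 92 = 82

82


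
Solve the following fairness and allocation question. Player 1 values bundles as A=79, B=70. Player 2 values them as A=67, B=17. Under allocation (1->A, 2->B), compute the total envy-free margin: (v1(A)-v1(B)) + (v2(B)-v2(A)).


Step 1: Player 1's margin = v1(A) - v1(B) = 79 - 70 = 9
Step 2: Player 2's margin = v2(B) - v2(A) = 17 - 67 = -50
Step 3: Total margin = 9 + -50 = -41

-41


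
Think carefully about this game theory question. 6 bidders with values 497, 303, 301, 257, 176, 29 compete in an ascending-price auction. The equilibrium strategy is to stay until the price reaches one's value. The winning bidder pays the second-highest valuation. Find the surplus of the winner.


Step 1: Identify the highest value: 497
Step 2: Identify the second-highest value: 303
Step 3: The final price = second-highest value = 303
Step 4: Surplus = 497 - 303 = 194

194


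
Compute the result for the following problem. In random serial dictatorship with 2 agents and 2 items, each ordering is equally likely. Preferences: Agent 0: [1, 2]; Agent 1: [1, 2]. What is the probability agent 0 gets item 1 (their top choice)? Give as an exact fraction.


Step 1: Agent 0 wants item 1
Step 2: There are 2 possible orderings of agents
Step 3: In 1 orderings, agent 0 gets item 1
Step 4: Probability = 1/2

1/2


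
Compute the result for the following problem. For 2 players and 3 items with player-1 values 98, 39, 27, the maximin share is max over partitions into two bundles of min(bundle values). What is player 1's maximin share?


Step 1: Item values = 98, 39, 27
Step 2: Enumerate all 2-bundle partitions and take the smaller bundle:
  Partition 1: {98} vs {39,27} -> bundles 98, 66; min = 66
  Partition 2: {39} vs {98,27} -> bundles 39, 125; min = 39
  Partition 3: {27} vs {98,39} -> bundles 27, 137; min = 27
Step 3: MMS = max(66, 39, 27) = 66

66


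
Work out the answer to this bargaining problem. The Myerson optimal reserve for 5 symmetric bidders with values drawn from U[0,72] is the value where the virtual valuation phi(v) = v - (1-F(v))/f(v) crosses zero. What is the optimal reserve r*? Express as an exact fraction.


Step 1: For U[0,72], F(v) = v/72 and f(v) = 1/72
Step 2: phi(v) = v - (1 - v/72)/(1/72) = v - (72 - v) = 2v - 72
Step 3: Set phi(r*) = 0: 2r* - 72 = 0
Step 4: r* = 72/2 = 36 (the number of bidders n = 5 does not enter)

36


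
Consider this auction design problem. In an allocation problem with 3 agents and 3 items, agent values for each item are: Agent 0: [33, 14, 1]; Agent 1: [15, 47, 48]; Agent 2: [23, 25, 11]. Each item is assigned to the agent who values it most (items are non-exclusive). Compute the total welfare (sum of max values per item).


Step 1: For each item, find the maximum value among all agents.
Step 2: Item 0 -> Agent 0 (value 33)
Step 3: Item 1 -> Agent 1 (value 47)
Step 4: Item 2 -> Agent 1 (value 48)
Step 5: Total welfare = 33 + 47 + 48 = 128

128


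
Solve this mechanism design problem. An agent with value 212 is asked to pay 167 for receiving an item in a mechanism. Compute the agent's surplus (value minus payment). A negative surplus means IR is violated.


Step 1: Surplus = value - payment = 212 - 167 = 45
Step 2: IR is satisfied (surplus >= 0)

45


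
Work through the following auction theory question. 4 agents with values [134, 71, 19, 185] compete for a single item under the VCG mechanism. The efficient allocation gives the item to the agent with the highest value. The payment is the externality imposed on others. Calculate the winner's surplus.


Step 1: The winner is the agent with the highest value: agent 3 with value 185
Step 2: Values of other agents: [134, 71, 19]
Step 3: VCG payment = max of others' values = 134
Step 4: Surplus = 185 - 134 = 51

51


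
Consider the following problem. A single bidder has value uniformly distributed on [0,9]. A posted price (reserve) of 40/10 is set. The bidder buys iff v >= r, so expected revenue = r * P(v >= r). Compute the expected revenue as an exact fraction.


Step 1: Posted price r = 4, value support [0,9]
Step 2: P(v >= r) = (9 - 4)/9 = 5/9
Step 3: Expected revenue = r * P(v >= r) = 4 * 5/9
Step 4: Revenue = 20/9

20/9


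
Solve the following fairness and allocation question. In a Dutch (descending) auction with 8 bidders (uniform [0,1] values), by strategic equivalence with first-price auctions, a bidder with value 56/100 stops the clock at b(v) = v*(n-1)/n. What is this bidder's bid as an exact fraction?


Step 1: Dutch auctions are strategically equivalent to first-price auctions
Step 2: The equilibrium bid is b(v) = v*(n-1)/n
Step 3: b = 14/25 * 7/8
Step 4: b = 49/100

49/100


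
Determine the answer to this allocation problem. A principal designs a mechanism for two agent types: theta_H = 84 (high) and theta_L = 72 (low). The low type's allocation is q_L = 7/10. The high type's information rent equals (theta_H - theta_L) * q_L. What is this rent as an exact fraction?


Step 1: theta_H - theta_L = 84 - 72 = 12
Step 2: Information rent = (theta_H - theta_L) * q_L
Step 3: = 12 * 7/10
Step 4: = 42/5

42/5


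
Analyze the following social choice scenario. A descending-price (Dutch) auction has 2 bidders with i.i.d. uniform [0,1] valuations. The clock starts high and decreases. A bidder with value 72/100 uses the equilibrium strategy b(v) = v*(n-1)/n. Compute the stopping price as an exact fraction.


Step 1: Dutch auctions are strategically equivalent to first-price auctions
Step 2: The equilibrium bid is b(v) = v*(n-1)/n
Step 3: b = 18/25 * 1/2
Step 4: b = 9/25

9/25


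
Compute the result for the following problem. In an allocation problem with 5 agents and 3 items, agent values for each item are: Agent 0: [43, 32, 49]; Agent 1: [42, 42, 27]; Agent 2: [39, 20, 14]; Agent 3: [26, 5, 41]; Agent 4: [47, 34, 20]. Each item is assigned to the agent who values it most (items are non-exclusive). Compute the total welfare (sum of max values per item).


Step 1: For each item, find the maximum value among all agents.
Step 2: Item 0 -> Agent 4 (value 47)
Step 3: Item 1 -> Agent 1 (value 42)
Step 4: Item 2 -> Agent 0 (value 49)
Step 5: Total welfare = 47 + 42 + 49 = 138

138


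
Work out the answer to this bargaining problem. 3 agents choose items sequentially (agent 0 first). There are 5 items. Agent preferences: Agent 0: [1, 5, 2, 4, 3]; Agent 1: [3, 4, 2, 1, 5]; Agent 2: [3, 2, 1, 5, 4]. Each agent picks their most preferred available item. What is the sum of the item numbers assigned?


Step 1: Agent 0 picks item 1
Step 2: Agent 1 picks item 3
Step 3: Agent 2 picks item 2
Step 4: Sum = 1 + 3 + 2 = 6

6


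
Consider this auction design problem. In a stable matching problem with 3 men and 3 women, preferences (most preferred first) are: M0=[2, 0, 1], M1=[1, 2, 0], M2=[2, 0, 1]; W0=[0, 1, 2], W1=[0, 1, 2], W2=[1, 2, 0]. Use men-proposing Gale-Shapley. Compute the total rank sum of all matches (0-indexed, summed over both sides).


Step 1: Run Gale-Shapley (men propose, women hold best offer):
  M0 proposes to W2; she accepts
  M1 proposes to W1; she accepts
  M2 proposes to W2; she switches from M0
  M0 proposes to W0; she accepts
Step 2: Final matching: W0-M0, W1-M1, W2-M2
Step 3: 0-indexed ranks (man's rank of his match, then woman's): 1 + 0 + 0 + 1 + 0 + 1
Step 4: Total rank sum = 3

3


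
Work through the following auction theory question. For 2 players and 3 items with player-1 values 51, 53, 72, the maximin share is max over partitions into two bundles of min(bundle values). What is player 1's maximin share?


Step 1: Item values = 51, 53, 72
Step 2: Enumerate all 2-bundle partitions and take the smaller bundle:
  Partition 1: {51} vs {53,72} -> bundles 51, 125; min = 51
  Partition 2: {53} vs {51,72} -> bundles 53, 123; min = 53
  Partition 3: {72} vs {51,53} -> bundles 72, 104; min = 72
Step 3: MMS = max(51, 53, 72) = 72

72


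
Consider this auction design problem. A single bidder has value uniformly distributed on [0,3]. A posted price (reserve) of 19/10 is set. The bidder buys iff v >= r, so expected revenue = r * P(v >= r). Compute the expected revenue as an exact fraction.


Step 1: Posted price r = 19/10, value support [0,3]
Step 2: P(v >= r) = (3 - 19/10)/3 = 11/30
Step 3: Expected revenue = r * P(v >= r) = 19/10 * 11/30
Step 4: Revenue = 209/300

209/300


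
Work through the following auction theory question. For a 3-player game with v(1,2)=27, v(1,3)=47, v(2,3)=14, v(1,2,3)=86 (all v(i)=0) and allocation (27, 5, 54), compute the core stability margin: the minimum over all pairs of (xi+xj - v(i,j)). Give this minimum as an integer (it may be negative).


Step 1: Slack for coalition (1,2): x1+x2 - v12 = 32 - 27 = 5
Step 2: Slack for coalition (1,3): x1+x3 - v13 = 81 - 47 = 34
Step 3: Slack for coalition (2,3): x2+x3 - v23 = 59 - 14 = 45
Step 4: Minimum slack = min(5, 34, 45) = 5, attained by (1,2); no pair can gain by deviating, so the allocation is in the core

5


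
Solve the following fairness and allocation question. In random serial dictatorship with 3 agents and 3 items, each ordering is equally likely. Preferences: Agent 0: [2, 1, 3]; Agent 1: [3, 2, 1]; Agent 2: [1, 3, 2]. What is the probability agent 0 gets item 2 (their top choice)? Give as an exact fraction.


Step 1: Agent 0 wants item 2
Step 2: There are 6 possible orderings of agents
Step 3: In 6 orderings, agent 0 gets item 2
Step 4: Probability = 6/6 = 1

1


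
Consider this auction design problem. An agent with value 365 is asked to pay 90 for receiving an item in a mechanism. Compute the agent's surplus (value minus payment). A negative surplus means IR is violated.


Step 1: Surplus = value - payment = 365 - 90 = 275
Step 2: IR is satisfied (surplus >= 0)

275


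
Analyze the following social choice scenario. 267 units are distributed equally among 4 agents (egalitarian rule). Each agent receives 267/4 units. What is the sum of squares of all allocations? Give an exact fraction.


Step 1: Each agent's share = 267/4
Step 2: Square of each share = (267/4)^2 = 71289/16
Step 3: Sum of squares = 4 * 71289/16 = 71289/4

71289/4


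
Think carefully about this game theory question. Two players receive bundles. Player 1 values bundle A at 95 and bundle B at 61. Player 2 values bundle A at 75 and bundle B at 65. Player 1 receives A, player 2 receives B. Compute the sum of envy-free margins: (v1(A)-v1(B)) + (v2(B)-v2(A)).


Step 1: Player 1's margin = v1(A) - v1(B) = 95 - 61 = 34
Step 2: Player 2's margin = v2(B) - v2(A) = 65 - 75 = -10
Step 3: Total margin = 34 + -10 = 24

24


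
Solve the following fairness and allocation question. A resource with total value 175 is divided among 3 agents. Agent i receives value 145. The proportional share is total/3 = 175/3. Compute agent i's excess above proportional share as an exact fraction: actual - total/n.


Step 1: Proportional share = 175/3
Step 2: Agent's actual allocation = 145
Step 3: Excess = 145 - 175/3 = 260/3

260/3


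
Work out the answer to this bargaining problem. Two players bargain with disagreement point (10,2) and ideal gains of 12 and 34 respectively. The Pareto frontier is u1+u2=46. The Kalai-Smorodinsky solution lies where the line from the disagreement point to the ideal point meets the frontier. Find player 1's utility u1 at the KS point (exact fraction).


Step 1: At the KS point, (u1-d1)/r1 = (u2-d2)/r2 = t and u1+u2 = 46
Step 2: u1 = d1 + r1*t and u2 = d2 + r2*t, so (d1 + r1*t) + (d2 + r2*t) = 46
Step 3: t = (46 - 10 - 2)/(12 + 34) = 34/46 = 17/23
Step 4: u1 = d1 + r1*t = 10 + 12 * 17/23 = 434/23
Step 5: (Check: u2 = d2 + r2*t = 624/23; u1+u2 = 434/23 + 624/23 = 46, on the frontier.)

434/23


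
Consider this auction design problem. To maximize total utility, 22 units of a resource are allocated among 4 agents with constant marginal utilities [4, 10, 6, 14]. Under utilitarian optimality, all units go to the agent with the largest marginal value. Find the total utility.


Step 1: The marginal utilities are [4, 10, 6, 14]
Step 2: The highest marginal utility is 14
Step 3: All 22 units go to that agent
Step 4: Total utility = 14 * 22 = 308

308


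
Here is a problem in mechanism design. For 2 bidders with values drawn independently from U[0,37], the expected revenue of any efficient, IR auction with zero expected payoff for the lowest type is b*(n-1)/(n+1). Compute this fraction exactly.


Step 1: By Revenue Equivalence, expected revenue = b*(n-1)/(n+1)
Step 2: Substituting n = 2, b = 37
Step 3: Revenue = 37*(2-1)/(2+1) = 37*1/3
Step 4: Revenue = 37/3

37/3


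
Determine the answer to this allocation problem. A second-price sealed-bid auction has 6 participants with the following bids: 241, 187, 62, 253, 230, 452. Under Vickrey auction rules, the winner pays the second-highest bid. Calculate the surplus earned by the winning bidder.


Step 1: Sort bids in descending order: 452, 253, 241, 230, 187, 62
Step 2: The winning bid is the highest: 452
Step 3: The payment equals the second-highest bid: 253
Step 4: Surplus = winner's bid - payment = 452 - 253 = 199

199


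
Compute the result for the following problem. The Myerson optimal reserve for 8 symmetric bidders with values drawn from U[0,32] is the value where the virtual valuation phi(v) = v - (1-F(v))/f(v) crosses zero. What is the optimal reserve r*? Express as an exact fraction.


Step 1: For U[0,32], F(v) = v/32 and f(v) = 1/32
Step 2: phi(v) = v - (1 - v/32)/(1/32) = v - (32 - v) = 2v - 32
Step 3: Set phi(r*) = 0: 2r* - 32 = 0
Step 4: r* = 32/2 = 16 (the number of bidders n = 8 does not enter)

16


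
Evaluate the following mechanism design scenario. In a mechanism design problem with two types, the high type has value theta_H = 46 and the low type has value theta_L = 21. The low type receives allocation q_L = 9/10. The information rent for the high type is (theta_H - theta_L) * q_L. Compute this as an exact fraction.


Step 1: theta_H - theta_L = 46 - 21 = 25
Step 2: Information rent = (theta_H - theta_L) * q_L
Step 3: = 25 * 9/10
Step 4: = 45/2

45/2


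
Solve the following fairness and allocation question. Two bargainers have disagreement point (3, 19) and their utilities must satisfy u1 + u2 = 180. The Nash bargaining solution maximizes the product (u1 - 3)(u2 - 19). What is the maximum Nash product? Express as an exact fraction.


Step 1: The Nash solution splits surplus symmetrically above the disagreement point
Step 2: u1 = (total + d1 - d2)/2 = (180 + 3 - 19)/2 = 82
Step 3: u2 = (total - d1 + d2)/2 = (180 - 3 + 19)/2 = 98
Step 4: Nash product = (82 - 3) * (98 - 19)
Step 5: = 79 * 79 = 6241

6241


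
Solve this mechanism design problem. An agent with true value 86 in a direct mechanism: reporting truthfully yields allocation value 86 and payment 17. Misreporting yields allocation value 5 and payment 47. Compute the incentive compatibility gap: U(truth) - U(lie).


Step 1: U(truth) = value - payment = 86 - 17 = 69
Step 2: U(lie) = allocation - payment = 5 - 47 = -42
Step 3: IC gap = 69 - (-42) = 111

111


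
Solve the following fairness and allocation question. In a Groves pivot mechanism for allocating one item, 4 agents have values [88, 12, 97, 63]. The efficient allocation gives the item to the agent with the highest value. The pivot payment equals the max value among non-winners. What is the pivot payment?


Step 1: The efficient winner is agent 2 with value 97
Step 2: Other agents' values: [88, 12, 63]
Step 3: Pivot payment = max(others) = 88
Step 4: The winner pays 88

88


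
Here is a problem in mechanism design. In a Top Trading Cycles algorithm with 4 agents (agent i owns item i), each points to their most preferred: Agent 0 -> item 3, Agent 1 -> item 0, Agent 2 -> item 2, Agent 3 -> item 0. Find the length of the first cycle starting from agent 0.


Step 1: Trace the pointer graph from agent 0: 0 -> 3 -> 0
Step 2: A cycle is detected when we revisit agent 0
Step 3: The cycle is: 0 -> 3 -> 0
Step 4: Cycle length = 2

2


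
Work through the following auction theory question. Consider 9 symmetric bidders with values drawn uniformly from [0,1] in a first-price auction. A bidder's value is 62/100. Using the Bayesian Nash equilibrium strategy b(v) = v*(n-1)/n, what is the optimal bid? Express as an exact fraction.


Step 1: The symmetric BNE bidding function is b(v) = v * (n-1) / n
Step 2: Substitute v = 31/50 and n = 9
Step 3: b = 31/50 * 8/9
Step 4: b = 124/225

124/225


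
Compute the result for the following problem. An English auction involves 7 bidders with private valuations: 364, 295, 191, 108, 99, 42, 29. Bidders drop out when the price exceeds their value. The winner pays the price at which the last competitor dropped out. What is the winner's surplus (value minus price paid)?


Step 1: Identify the highest value: 364
Step 2: Identify the second-highest value: 295
Step 3: The final price = second-highest value = 295
Step 4: Surplus = 364 - 295 = 69

69


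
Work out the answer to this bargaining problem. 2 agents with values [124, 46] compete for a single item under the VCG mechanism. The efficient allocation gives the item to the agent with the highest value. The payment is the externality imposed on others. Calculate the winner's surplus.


Step 1: The winner is the agent with the highest value: agent 0 with value 124
Step 2: Values of other agents: [46]
Step 3: VCG payment = max of others' values = 46
Step 4: Surplus = 124 - 46 = 78

78


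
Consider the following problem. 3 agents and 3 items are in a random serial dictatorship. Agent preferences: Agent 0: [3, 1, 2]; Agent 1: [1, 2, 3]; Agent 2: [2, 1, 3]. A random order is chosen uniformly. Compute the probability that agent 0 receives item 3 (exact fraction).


Step 1: Agent 0 wants item 3
Step 2: There are 6 possible orderings of agents
Step 3: In 6 orderings, agent 0 gets item 3
Step 4: Probability = 6/6 = 1

1


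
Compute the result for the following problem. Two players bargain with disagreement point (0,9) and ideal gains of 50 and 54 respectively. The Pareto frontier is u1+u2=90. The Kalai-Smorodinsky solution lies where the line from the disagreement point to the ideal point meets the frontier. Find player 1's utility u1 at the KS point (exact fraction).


Step 1: At the KS point, (u1-d1)/r1 = (u2-d2)/r2 = t and u1+u2 = 90
Step 2: u1 = d1 + r1*t and u2 = d2 + r2*t, so (d1 + r1*t) + (d2 + r2*t) = 90
Step 3: t = (90 - 0 - 9)/(50 + 54) = 81/104
Step 4: u1 = d1 + r1*t = 0 + 50 * 81/104 = 2025/52
Step 5: (Check: u2 = d2 + r2*t = 2655/52; u1+u2 = 2025/52 + 2655/52 = 90, on the frontier.)

2025/52
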